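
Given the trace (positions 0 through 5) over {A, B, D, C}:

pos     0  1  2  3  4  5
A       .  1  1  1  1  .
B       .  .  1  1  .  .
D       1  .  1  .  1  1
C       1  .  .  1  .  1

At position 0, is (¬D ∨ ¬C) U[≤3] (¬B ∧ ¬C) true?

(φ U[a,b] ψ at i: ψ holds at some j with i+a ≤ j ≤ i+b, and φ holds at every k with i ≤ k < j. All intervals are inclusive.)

Need some j in [0,3] with (¬B ∧ ¬C), and (¬D ∨ ¬C) at every k in [0,j-1].
  j=0: (¬B ∧ ¬C) false.
  j=1: (¬B ∧ ¬C) holds, but (¬D ∨ ¬C) fails at k=0 → not this j.
  j=2: (¬B ∧ ¬C) false.
  j=3: (¬B ∧ ¬C) false.
No j in the window works → until fails.

No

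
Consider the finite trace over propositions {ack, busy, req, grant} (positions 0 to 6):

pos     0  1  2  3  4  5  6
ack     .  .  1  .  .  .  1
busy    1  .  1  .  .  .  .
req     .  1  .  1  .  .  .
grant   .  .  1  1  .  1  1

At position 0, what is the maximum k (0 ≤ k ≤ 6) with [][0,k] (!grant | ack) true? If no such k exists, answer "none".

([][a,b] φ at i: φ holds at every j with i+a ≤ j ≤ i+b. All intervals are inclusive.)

2

(!grant | ack) must hold from j=0 onward; find where it first fails.
  j=0: holds
  j=1: holds
  j=2: holds
  j=3: fails
Holds on [0,2], so largest k = 2.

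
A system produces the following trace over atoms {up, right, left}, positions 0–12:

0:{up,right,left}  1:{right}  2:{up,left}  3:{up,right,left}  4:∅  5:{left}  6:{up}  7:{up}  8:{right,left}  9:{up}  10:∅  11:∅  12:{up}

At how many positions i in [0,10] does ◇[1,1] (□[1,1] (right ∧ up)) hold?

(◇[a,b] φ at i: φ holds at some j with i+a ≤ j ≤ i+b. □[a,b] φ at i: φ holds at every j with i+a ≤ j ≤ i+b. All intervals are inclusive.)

1

Evaluate at each i in [0,10]:
  i=0: ✗ (none in [1,1])
  i=1: ✓ (witness j=2)
  i=2: ✗ (none in [3,3])
  i=3: ✗ (none in [4,4])
  i=4: ✗ (none in [5,5])
  i=5: ✗ (none in [6,6])
  i=6: ✗ (none in [7,7])
  i=7: ✗ (none in [8,8])
  i=8: ✗ (none in [9,9])
  i=9: ✗ (none in [10,10])
  i=10: ✗ (none in [11,11])
Positions where it holds: {1} → 1.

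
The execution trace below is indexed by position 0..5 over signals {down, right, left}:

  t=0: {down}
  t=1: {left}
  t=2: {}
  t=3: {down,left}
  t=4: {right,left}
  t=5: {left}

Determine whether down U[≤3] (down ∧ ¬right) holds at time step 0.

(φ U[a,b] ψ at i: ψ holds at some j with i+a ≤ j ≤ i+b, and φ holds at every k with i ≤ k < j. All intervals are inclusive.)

Holds

Need some j in [0,3] with (down ∧ ¬right), and down at every k in [0,j-1].
  j=0: (down ∧ ¬right) holds; no prefix to check → satisfied.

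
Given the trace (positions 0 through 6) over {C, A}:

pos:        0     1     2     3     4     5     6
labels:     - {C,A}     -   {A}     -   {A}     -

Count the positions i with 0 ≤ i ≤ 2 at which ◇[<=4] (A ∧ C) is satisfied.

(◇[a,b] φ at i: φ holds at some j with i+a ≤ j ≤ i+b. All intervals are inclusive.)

Evaluate at each i in [0,2]:
  i=0: ✓ (witness j=1)
  i=1: ✓ (witness j=1)
  i=2: ✗ (none in [2,6])
Positions where it holds: {0, 1} → 2.

2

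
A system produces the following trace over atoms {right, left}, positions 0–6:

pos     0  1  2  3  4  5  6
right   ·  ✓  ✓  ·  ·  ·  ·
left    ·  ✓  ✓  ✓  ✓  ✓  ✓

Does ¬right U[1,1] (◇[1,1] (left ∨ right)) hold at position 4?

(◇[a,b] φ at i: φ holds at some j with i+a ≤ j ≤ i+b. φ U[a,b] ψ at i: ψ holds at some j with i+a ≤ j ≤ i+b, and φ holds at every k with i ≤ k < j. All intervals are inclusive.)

Need some j in [5,5] with ◇[1,1] (left ∨ right), and ¬right at every k in [4,j-1].
  j=5: ◇[1,1] (left ∨ right) holds; ¬right holds at every k in [4,4] → satisfied.

True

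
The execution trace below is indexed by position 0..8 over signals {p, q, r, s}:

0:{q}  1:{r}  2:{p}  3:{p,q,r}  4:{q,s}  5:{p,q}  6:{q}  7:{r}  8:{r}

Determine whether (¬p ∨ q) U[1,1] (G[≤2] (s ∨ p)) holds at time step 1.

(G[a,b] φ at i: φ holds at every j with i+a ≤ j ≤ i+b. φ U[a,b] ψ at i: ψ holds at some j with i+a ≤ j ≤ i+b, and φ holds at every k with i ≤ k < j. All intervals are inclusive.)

True

Need some j in [2,2] with G[≤2] (s ∨ p), and (¬p ∨ q) at every k in [1,j-1].
  j=2: G[≤2] (s ∨ p) holds; (¬p ∨ q) holds at every k in [1,1] → satisfied.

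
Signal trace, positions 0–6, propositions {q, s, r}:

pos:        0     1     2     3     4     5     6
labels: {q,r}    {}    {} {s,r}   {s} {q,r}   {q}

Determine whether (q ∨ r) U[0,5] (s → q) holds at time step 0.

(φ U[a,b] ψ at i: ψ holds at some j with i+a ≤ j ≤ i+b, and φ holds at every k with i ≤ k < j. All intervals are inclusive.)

Holds

Need some j in [0,5] with (s → q), and (q ∨ r) at every k in [0,j-1].
  j=0: (s → q) holds; no prefix to check → satisfied.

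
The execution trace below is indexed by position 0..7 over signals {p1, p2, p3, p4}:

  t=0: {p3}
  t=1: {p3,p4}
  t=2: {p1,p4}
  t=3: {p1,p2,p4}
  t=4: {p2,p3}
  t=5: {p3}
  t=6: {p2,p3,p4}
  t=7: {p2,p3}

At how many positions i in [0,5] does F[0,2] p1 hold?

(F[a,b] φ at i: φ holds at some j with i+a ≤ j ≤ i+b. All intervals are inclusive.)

4

Evaluate at each i in [0,5]:
  i=0: ✓ (witness j=2)
  i=1: ✓ (witness j=2)
  i=2: ✓ (witness j=2)
  i=3: ✓ (witness j=3)
  i=4: ✗ (none in [4,6])
  i=5: ✗ (none in [5,7])
Positions where it holds: {0, 1, 2, 3} → 4.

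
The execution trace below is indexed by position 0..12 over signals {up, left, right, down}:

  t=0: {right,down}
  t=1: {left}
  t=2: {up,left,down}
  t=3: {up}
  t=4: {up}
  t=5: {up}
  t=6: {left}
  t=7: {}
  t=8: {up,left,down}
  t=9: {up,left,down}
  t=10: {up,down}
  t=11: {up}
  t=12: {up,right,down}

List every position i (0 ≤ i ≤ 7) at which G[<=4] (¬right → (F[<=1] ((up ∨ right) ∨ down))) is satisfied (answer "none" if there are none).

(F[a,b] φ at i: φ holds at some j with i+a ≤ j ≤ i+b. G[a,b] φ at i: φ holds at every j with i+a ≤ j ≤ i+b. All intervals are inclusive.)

0, 1, 7

Evaluate at each i in [0,7]:
  i=0: ✓ (all of [0,4])
  i=1: ✓ (all of [1,5])
  i=2: ✗ (fails at j=6)
  i=3: ✗ (fails at j=6)
  i=4: ✗ (fails at j=6)
  i=5: ✗ (fails at j=6)
  i=6: ✗ (fails at j=6)
  i=7: ✓ (all of [7,11])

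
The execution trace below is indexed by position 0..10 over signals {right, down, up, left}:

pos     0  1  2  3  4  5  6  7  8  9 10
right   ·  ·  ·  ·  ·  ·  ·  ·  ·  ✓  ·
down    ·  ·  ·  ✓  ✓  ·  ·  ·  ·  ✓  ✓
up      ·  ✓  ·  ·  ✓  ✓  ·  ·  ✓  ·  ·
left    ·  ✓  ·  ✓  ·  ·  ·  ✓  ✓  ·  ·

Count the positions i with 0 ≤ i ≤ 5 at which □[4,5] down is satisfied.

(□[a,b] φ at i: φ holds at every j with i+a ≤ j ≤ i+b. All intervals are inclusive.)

1

Evaluate at each i in [0,5]:
  i=0: ✗ (fails at j=5)
  i=1: ✗ (fails at j=5)
  i=2: ✗ (fails at j=6)
  i=3: ✗ (fails at j=7)
  i=4: ✗ (fails at j=8)
  i=5: ✓ (all of [9,10])
Positions where it holds: {5} → 1.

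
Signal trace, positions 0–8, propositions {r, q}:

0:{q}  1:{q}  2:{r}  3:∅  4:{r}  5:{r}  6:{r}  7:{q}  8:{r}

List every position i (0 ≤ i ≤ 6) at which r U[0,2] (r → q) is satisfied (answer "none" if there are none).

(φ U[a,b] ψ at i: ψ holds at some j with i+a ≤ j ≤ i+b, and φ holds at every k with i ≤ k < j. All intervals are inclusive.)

0, 1, 2, 3, 5, 6

Evaluate at each i in [0,6]:
  i=0: ✓ (rhs at j=0)
  i=1: ✓ (rhs at j=1)
  i=2: ✓ (rhs at j=3; lhs holds on [2,2])
  i=3: ✓ (rhs at j=3)
  i=4: ✗ (no rhs in [4,6])
  i=5: ✓ (rhs at j=7; lhs holds on [5,6])
  i=6: ✓ (rhs at j=7; lhs holds on [6,6])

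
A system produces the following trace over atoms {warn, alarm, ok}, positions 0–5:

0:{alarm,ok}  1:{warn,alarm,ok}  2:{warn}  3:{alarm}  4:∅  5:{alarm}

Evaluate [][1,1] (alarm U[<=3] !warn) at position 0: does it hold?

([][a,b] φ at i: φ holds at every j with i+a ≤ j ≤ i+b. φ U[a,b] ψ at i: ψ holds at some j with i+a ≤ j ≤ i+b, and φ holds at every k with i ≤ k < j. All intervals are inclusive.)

False

Check (alarm U[<=3] !warn) at every j in [1,1]:
  j=1: fails
Fails at j=1 → formula fails.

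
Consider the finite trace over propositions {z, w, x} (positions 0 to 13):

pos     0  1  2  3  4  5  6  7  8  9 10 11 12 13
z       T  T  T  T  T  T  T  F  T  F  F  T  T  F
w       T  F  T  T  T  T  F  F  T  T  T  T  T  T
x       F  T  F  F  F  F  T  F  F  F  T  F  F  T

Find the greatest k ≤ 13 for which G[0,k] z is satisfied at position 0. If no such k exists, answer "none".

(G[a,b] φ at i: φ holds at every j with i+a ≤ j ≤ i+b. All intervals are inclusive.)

6

z must hold from j=0 onward; find where it first fails.
  j=0: holds
  j=1: holds
  j=2: holds
  j=3: holds
  j=4: holds
  j=5: holds
  j=6: holds
  j=7: fails
Holds on [0,6], so largest k = 6.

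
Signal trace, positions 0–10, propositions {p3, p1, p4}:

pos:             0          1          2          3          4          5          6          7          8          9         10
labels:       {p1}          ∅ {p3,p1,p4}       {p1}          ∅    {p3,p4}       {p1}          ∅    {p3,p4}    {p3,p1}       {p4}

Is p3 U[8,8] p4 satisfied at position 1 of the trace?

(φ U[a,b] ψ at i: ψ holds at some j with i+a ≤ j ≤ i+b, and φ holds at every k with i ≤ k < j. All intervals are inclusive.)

Does not hold

Need some j in [9,9] with p4, and p3 at every k in [1,j-1].
  j=9: p4 false.
No j in the window works → until fails.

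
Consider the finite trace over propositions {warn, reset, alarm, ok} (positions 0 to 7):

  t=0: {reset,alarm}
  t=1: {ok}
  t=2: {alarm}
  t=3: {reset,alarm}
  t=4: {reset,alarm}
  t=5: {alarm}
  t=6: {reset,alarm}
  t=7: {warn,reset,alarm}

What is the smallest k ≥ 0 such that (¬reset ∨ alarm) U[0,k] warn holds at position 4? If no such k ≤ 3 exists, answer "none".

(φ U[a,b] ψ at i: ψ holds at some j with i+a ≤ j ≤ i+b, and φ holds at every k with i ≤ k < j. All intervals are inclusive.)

Need earliest j ≥ 4 with warn, and (¬reset ∨ alarm) at every k in [4,j-1].
  j=4: rhs fails.
  j=5: rhs fails.
  j=6: rhs fails.
  j=7: rhs holds; lhs holds on [4,6]. k = 3.

3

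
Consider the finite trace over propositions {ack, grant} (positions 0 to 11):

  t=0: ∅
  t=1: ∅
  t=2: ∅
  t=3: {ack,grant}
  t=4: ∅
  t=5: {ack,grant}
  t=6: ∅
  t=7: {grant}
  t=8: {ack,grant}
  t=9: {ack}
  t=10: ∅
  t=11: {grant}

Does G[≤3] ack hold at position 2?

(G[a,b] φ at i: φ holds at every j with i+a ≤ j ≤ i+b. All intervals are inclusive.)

False

Check ack at every j in [2,5]:
  j=2: false
  j=3: true
  j=4: false
  j=5: true
Fails at j=2 → formula fails.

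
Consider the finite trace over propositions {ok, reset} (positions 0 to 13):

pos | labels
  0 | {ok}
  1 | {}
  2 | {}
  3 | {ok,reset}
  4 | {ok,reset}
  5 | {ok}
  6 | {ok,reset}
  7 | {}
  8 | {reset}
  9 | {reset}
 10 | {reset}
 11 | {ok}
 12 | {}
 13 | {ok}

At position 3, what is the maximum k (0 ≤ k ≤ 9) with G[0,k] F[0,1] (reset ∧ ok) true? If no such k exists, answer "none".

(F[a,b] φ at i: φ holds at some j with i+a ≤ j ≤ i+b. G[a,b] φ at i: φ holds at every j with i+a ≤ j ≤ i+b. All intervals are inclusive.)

3

F[0,1] (reset ∧ ok) must hold from j=3 onward; find where it first fails.
  j=3: holds
  j=4: holds
  j=5: holds
  j=6: holds
  j=7: fails
Holds on [3,6], so largest k = 3.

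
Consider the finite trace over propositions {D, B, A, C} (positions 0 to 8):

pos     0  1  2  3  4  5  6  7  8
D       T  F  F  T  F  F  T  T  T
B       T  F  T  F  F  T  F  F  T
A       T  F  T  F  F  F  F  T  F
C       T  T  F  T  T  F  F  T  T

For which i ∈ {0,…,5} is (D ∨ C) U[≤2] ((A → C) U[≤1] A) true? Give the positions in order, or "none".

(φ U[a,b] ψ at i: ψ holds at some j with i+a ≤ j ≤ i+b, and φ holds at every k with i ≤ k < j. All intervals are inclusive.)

Evaluate at each i in [0,5]:
  i=0: ✓ (rhs at j=0)
  i=1: ✓ (rhs at j=1)
  i=2: ✓ (rhs at j=2)
  i=3: ✗ (no rhs in [3,5])
  i=4: ✗ (lhs fails at k=5 before rhs at j=6)
  i=5: ✗ (lhs fails at k=5 before rhs at j=6)

0, 1, 2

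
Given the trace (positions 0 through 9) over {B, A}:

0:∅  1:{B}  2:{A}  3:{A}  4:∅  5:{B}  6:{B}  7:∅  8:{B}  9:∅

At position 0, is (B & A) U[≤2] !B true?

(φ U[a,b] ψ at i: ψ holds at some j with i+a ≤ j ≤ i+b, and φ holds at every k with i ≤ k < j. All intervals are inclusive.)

Need some j in [0,2] with !B, and (B & A) at every k in [0,j-1].
  j=0: !B holds; no prefix to check → satisfied.

Yes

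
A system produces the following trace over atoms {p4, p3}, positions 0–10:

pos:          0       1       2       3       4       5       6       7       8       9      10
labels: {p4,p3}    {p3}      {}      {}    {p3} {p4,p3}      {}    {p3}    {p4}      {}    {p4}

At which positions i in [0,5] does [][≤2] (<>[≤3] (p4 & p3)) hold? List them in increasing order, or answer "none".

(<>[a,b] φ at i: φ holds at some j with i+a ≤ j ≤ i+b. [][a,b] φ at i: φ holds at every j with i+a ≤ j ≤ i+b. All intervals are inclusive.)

2, 3

Evaluate at each i in [0,5]:
  i=0: ✗ (fails at j=1)
  i=1: ✗ (fails at j=1)
  i=2: ✓ (all of [2,4])
  i=3: ✓ (all of [3,5])
  i=4: ✗ (fails at j=6)
  i=5: ✗ (fails at j=6)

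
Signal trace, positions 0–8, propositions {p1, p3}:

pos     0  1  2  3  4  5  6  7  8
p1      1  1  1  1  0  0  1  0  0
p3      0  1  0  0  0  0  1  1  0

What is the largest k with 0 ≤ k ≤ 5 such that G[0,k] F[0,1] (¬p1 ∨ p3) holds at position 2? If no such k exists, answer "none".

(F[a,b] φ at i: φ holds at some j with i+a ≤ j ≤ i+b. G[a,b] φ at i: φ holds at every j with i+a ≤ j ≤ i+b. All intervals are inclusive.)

none

F[0,1] (¬p1 ∨ p3) must hold from j=2 onward; find where it first fails.
  j=2: fails → no k works.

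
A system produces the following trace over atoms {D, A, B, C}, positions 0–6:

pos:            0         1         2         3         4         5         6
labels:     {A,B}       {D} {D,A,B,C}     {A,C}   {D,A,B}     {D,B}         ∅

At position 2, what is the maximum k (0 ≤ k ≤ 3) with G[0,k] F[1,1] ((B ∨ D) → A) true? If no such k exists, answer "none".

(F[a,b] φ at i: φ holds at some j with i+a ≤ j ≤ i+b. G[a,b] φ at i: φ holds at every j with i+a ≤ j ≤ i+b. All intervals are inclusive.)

F[1,1] ((B ∨ D) → A) must hold from j=2 onward; find where it first fails.
  j=2: holds
  j=3: holds
  j=4: fails
Holds on [2,3], so largest k = 1.

1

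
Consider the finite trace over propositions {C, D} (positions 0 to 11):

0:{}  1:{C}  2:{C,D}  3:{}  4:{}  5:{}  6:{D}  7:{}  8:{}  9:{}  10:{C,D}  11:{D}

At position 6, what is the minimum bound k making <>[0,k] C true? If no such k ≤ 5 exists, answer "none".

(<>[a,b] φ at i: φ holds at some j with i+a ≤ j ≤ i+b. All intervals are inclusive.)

4

Scan j = 6,7,… for C:
  j=6: fails
  j=7: fails
  j=8: fails
  j=9: fails
  j=10: holds
First hit at j=10, so smallest k = 10-6 = 4.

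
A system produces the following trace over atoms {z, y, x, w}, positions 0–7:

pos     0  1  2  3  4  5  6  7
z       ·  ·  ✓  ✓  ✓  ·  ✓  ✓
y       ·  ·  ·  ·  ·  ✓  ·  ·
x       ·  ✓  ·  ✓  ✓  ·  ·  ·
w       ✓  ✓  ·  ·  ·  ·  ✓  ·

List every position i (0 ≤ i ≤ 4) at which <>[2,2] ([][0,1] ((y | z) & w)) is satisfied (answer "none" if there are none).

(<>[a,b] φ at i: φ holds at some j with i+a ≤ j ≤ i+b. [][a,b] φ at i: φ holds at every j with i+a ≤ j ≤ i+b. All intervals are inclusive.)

Evaluate at each i in [0,4]:
  i=0: ✗ (none in [2,2])
  i=1: ✗ (none in [3,3])
  i=2: ✗ (none in [4,4])
  i=3: ✗ (none in [5,5])
  i=4: ✗ (none in [6,6])

none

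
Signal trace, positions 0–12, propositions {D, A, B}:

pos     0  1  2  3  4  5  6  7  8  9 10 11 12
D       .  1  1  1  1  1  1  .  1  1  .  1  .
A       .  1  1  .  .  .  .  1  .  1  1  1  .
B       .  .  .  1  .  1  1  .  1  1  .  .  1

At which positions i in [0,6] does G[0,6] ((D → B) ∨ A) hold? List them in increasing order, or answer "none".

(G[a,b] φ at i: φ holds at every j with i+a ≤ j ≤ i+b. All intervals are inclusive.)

5, 6

Evaluate at each i in [0,6]:
  i=0: ✗ (fails at j=4)
  i=1: ✗ (fails at j=4)
  i=2: ✗ (fails at j=4)
  i=3: ✗ (fails at j=4)
  i=4: ✗ (fails at j=4)
  i=5: ✓ (all of [5,11])
  i=6: ✓ (all of [6,12])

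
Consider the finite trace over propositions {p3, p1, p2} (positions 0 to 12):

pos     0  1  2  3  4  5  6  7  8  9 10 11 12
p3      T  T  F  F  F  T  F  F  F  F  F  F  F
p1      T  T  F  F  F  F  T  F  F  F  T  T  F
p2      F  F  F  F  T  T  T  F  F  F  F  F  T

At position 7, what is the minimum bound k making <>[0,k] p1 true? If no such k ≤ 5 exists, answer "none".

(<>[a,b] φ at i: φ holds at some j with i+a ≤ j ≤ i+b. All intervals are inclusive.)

Scan j = 7,8,… for p1:
  j=7: fails
  j=8: fails
  j=9: fails
  j=10: holds
First hit at j=10, so smallest k = 10-7 = 3.

3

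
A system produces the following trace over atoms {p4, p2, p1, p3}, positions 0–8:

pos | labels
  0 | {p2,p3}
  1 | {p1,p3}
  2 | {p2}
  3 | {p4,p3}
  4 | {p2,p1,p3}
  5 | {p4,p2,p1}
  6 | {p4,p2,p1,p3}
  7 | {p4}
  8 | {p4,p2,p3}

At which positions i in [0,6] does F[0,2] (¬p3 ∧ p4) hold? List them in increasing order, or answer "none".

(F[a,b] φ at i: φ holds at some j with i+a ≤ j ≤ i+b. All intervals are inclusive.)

Evaluate at each i in [0,6]:
  i=0: ✗ (none in [0,2])
  i=1: ✗ (none in [1,3])
  i=2: ✗ (none in [2,4])
  i=3: ✓ (witness j=5)
  i=4: ✓ (witness j=5)
  i=5: ✓ (witness j=5)
  i=6: ✓ (witness j=7)

3, 4, 5, 6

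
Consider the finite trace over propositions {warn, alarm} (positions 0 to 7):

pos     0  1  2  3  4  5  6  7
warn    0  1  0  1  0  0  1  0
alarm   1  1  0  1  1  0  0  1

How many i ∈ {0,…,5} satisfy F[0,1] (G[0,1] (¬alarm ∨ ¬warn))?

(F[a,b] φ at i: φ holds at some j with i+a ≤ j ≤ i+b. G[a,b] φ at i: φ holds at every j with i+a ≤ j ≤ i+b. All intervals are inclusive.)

3

Evaluate at each i in [0,5]:
  i=0: ✗ (none in [0,1])
  i=1: ✗ (none in [1,2])
  i=2: ✗ (none in [2,3])
  i=3: ✓ (witness j=4)
  i=4: ✓ (witness j=4)
  i=5: ✓ (witness j=5)
Positions where it holds: {3, 4, 5} → 3.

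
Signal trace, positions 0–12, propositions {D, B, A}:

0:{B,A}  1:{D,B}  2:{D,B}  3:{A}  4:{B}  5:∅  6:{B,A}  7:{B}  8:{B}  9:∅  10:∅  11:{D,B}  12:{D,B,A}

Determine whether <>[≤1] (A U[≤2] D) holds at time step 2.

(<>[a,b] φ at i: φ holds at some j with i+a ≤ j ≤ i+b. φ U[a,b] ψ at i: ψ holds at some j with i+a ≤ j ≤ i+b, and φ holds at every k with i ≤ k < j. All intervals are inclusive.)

Holds

Check (A U[≤2] D) at each j in [2,3]:
  j=2: holds
  j=3: fails
Found at j=2 → formula holds.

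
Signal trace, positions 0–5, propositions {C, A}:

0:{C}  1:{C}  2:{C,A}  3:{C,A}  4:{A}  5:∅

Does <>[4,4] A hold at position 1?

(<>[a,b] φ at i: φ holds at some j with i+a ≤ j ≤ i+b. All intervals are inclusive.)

Check A at each j in [5,5]:
  j=5: false
No position in the window satisfies it → formula fails.

False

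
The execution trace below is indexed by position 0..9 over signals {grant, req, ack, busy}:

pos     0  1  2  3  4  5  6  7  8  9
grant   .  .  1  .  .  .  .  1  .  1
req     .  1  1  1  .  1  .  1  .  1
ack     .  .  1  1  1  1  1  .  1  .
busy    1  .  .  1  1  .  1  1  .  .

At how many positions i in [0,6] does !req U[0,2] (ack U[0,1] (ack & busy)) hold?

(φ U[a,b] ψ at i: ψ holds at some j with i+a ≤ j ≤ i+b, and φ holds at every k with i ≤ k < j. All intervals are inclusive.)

Evaluate at each i in [0,6]:
  i=0: ✗ (lhs fails at k=1 before rhs at j=2)
  i=1: ✗ (lhs fails at k=1 before rhs at j=2)
  i=2: ✓ (rhs at j=2)
  i=3: ✓ (rhs at j=3)
  i=4: ✓ (rhs at j=4)
  i=5: ✓ (rhs at j=5)
  i=6: ✓ (rhs at j=6)
Positions where it holds: {2, 3, 4, 5, 6} → 5.

5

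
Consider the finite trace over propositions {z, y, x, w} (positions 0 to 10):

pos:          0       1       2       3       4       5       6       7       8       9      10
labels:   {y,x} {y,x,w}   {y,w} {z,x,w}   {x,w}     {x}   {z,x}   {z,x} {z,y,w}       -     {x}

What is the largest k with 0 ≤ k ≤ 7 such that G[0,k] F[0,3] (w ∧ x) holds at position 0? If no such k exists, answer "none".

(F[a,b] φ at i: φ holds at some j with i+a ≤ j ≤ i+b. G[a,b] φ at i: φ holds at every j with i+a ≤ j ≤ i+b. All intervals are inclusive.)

4

F[0,3] (w ∧ x) must hold from j=0 onward; find where it first fails.
  j=0: holds
  j=1: holds
  j=2: holds
  j=3: holds
  j=4: holds
  j=5: fails
Holds on [0,4], so largest k = 4.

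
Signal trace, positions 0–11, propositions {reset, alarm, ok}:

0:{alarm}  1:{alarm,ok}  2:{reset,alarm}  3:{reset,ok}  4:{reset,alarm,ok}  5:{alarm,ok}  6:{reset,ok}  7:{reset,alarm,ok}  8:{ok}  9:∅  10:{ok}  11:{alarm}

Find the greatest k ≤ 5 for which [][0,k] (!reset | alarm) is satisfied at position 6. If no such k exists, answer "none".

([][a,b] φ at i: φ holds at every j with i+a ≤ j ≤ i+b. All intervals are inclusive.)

(!reset | alarm) must hold from j=6 onward; find where it first fails.
  j=6: fails → no k works.

none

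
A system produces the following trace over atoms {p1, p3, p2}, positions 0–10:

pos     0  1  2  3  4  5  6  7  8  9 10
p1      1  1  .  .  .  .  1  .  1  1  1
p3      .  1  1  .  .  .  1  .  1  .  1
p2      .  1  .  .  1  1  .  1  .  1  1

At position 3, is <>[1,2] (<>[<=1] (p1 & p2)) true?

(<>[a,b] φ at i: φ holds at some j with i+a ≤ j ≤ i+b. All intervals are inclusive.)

Check <>[<=1] (p1 & p2) at each j in [4,5]:
  j=4: fails (none in [4,5])
  j=5: fails (none in [5,6])
No position in the window satisfies it → formula fails.

False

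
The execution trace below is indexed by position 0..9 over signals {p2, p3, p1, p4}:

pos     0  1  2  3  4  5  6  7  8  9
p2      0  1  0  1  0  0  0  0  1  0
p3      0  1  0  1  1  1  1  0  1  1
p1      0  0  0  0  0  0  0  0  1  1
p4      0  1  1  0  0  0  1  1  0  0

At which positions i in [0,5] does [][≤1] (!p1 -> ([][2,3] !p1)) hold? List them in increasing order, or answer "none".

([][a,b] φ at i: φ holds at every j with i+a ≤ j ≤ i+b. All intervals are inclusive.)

Evaluate at each i in [0,5]:
  i=0: ✓ (all of [0,1])
  i=1: ✓ (all of [1,2])
  i=2: ✓ (all of [2,3])
  i=3: ✓ (all of [3,4])
  i=4: ✗ (fails at j=5)
  i=5: ✗ (fails at j=5)

0, 1, 2, 3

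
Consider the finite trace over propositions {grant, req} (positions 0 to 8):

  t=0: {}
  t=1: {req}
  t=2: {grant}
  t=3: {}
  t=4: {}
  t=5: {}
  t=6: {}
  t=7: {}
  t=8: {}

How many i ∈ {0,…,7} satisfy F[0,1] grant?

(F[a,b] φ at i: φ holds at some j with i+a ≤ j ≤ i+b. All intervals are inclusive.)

Evaluate at each i in [0,7]:
  i=0: ✗ (none in [0,1])
  i=1: ✓ (witness j=2)
  i=2: ✓ (witness j=2)
  i=3: ✗ (none in [3,4])
  i=4: ✗ (none in [4,5])
  i=5: ✗ (none in [5,6])
  i=6: ✗ (none in [6,7])
  i=7: ✗ (none in [7,8])
Positions where it holds: {1, 2} → 2.

2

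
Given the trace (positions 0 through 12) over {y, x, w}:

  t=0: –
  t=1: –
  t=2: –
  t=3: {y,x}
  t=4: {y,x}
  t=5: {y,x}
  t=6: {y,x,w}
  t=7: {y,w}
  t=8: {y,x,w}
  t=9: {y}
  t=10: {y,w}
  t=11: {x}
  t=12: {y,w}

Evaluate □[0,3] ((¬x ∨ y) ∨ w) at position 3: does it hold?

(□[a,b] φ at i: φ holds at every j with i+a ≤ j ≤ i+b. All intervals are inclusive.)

Holds

Check ((¬x ∨ y) ∨ w) at every j in [3,6]:
  j=3: true
  j=4: true
  j=5: true
  j=6: true
All positions satisfy it → formula holds.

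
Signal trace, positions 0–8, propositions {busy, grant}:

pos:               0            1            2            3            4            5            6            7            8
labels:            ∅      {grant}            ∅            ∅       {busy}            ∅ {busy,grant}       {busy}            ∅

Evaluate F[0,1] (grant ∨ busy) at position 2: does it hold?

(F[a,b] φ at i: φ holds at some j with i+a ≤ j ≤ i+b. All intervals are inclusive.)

Does not hold

Check (grant ∨ busy) at each j in [2,3]:
  j=2: false
  j=3: false
No position in the window satisfies it → formula fails.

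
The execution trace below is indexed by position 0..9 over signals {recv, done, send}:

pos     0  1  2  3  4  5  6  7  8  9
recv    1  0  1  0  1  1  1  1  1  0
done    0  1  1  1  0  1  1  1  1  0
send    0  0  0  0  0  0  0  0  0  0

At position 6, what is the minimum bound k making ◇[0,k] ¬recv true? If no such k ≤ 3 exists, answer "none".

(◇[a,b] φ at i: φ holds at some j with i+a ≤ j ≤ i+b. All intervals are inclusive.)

Scan j = 6,7,… for ¬recv:
  j=6: fails
  j=7: fails
  j=8: fails
  j=9: holds
First hit at j=9, so smallest k = 9-6 = 3.

3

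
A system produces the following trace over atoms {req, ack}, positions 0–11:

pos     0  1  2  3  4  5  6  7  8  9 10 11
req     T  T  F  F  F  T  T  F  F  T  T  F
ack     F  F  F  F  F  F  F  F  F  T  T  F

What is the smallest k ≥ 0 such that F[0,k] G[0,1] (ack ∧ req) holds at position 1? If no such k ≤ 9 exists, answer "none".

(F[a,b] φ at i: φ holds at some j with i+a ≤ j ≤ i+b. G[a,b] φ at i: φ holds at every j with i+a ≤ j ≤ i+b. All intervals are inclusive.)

Scan j = 1,2,… for G[0,1] (ack ∧ req):
  j=1: fails
  j=2: fails
  j=3: fails
  j=4: fails
  j=5: fails
  j=6: fails
  j=7: fails
  j=8: fails
  j=9: holds
First hit at j=9, so smallest k = 9-1 = 8.

8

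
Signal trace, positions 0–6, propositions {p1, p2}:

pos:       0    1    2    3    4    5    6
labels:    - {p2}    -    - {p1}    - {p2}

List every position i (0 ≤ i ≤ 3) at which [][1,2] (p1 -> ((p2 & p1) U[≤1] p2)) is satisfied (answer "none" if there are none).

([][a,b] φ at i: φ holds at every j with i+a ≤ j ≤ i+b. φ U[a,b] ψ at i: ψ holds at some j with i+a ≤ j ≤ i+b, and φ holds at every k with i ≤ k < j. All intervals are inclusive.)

0, 1

Evaluate at each i in [0,3]:
  i=0: ✓ (all of [1,2])
  i=1: ✓ (all of [2,3])
  i=2: ✗ (fails at j=4)
  i=3: ✗ (fails at j=4)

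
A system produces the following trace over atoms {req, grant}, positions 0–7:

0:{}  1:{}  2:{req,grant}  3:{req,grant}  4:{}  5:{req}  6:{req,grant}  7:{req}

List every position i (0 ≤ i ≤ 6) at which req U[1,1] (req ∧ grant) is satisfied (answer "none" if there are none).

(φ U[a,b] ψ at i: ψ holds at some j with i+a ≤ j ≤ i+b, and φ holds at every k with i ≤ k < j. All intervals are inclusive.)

Evaluate at each i in [0,6]:
  i=0: ✗ (no rhs in [1,1])
  i=1: ✗ (lhs fails at k=1 before rhs at j=2)
  i=2: ✓ (rhs at j=3; lhs holds on [2,2])
  i=3: ✗ (no rhs in [4,4])
  i=4: ✗ (no rhs in [5,5])
  i=5: ✓ (rhs at j=6; lhs holds on [5,5])
  i=6: ✗ (no rhs in [7,7])

2, 5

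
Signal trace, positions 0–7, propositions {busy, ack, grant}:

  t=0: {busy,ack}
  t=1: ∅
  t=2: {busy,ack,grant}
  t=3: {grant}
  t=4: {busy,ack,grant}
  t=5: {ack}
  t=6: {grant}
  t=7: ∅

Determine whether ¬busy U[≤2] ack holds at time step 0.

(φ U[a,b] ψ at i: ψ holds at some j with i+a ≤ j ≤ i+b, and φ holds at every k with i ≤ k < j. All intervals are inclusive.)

Holds

Need some j in [0,2] with ack, and ¬busy at every k in [0,j-1].
  j=0: ack holds; no prefix to check → satisfied.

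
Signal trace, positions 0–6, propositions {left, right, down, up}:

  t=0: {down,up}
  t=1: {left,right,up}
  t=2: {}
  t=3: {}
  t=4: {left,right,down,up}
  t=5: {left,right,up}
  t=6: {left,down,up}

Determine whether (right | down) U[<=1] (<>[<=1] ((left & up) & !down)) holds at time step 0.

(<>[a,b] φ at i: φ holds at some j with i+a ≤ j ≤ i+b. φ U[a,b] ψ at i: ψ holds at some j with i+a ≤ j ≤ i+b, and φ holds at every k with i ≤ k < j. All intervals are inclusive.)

Need some j in [0,1] with <>[<=1] ((left & up) & !down), and (right | down) at every k in [0,j-1].
  j=0: <>[<=1] ((left & up) & !down) holds; no prefix to check → satisfied.

Yes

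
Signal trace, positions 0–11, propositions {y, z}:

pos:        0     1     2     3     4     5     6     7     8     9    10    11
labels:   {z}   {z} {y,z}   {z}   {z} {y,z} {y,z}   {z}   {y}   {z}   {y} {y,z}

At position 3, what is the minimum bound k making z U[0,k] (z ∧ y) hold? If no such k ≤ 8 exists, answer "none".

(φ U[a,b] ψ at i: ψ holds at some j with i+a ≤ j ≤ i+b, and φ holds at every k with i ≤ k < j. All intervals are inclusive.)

Need earliest j ≥ 3 with (z ∧ y), and z at every k in [3,j-1].
  j=3: rhs fails.
  j=4: rhs fails.
  j=5: rhs holds; lhs holds on [3,4]. k = 2.

2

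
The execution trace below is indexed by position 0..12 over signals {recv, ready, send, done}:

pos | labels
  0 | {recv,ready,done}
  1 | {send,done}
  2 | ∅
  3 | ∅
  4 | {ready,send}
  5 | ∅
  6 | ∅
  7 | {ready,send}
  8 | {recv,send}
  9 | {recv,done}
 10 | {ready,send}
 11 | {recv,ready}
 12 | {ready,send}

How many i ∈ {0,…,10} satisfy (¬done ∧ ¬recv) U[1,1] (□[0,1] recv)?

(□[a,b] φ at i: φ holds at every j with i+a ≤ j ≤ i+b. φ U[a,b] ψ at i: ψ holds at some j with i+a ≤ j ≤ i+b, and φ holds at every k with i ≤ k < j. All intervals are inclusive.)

1

Evaluate at each i in [0,10]:
  i=0: ✗ (no rhs in [1,1])
  i=1: ✗ (no rhs in [2,2])
  i=2: ✗ (no rhs in [3,3])
  i=3: ✗ (no rhs in [4,4])
  i=4: ✗ (no rhs in [5,5])
  i=5: ✗ (no rhs in [6,6])
  i=6: ✗ (no rhs in [7,7])
  i=7: ✓ (rhs at j=8; lhs holds on [7,7])
  i=8: ✗ (no rhs in [9,9])
  i=9: ✗ (no rhs in [10,10])
  i=10: ✗ (no rhs in [11,11])
Positions where it holds: {7} → 1.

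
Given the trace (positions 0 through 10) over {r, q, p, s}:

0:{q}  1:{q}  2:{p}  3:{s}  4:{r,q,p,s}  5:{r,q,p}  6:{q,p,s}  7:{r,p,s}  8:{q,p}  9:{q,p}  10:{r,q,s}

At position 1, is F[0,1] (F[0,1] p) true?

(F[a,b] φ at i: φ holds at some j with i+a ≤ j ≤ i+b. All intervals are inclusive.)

Check F[0,1] p at each j in [1,2]:
  j=1: holds (witness at 2)
  j=2: holds (witness at 2)
Found at j=1 → formula holds.

True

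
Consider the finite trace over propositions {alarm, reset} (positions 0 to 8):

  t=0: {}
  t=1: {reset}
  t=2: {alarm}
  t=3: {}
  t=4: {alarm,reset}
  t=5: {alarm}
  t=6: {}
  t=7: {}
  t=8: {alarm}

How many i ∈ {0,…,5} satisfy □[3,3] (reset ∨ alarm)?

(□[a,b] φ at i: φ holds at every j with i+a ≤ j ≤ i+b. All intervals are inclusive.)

Evaluate at each i in [0,5]:
  i=0: ✗ (fails at j=3)
  i=1: ✓ (all of [4,4])
  i=2: ✓ (all of [5,5])
  i=3: ✗ (fails at j=6)
  i=4: ✗ (fails at j=7)
  i=5: ✓ (all of [8,8])
Positions where it holds: {1, 2, 5} → 3.

3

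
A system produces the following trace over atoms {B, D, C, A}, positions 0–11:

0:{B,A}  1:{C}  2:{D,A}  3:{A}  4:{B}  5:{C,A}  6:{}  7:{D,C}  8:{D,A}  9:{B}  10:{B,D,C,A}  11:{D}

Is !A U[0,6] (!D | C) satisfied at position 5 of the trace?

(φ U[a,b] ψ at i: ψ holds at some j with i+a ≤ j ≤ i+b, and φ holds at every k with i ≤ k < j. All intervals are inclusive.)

True

Need some j in [5,11] with (!D | C), and !A at every k in [5,j-1].
  j=5: (!D | C) holds; no prefix to check → satisfied.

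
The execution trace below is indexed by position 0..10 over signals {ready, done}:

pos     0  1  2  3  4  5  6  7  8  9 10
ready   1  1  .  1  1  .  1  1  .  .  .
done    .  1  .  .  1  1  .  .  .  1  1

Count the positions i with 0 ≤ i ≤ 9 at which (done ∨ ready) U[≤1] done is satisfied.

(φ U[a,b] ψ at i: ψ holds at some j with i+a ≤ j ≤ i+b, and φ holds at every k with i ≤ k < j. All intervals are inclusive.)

Evaluate at each i in [0,9]:
  i=0: ✓ (rhs at j=1; lhs holds on [0,0])
  i=1: ✓ (rhs at j=1)
  i=2: ✗ (no rhs in [2,3])
  i=3: ✓ (rhs at j=4; lhs holds on [3,3])
  i=4: ✓ (rhs at j=4)
  i=5: ✓ (rhs at j=5)
  i=6: ✗ (no rhs in [6,7])
  i=7: ✗ (no rhs in [7,8])
  i=8: ✗ (lhs fails at k=8 before rhs at j=9)
  i=9: ✓ (rhs at j=9)
Positions where it holds: {0, 1, 3, 4, 5, 9} → 6.

6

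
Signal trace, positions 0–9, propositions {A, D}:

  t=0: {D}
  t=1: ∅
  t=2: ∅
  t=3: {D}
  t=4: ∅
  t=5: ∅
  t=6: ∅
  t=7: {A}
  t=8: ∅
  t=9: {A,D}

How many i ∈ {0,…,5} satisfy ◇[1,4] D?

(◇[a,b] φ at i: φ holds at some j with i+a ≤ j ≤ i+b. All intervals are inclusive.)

Evaluate at each i in [0,5]:
  i=0: ✓ (witness j=3)
  i=1: ✓ (witness j=3)
  i=2: ✓ (witness j=3)
  i=3: ✗ (none in [4,7])
  i=4: ✗ (none in [5,8])
  i=5: ✓ (witness j=9)
Positions where it holds: {0, 1, 2, 5} → 4.

4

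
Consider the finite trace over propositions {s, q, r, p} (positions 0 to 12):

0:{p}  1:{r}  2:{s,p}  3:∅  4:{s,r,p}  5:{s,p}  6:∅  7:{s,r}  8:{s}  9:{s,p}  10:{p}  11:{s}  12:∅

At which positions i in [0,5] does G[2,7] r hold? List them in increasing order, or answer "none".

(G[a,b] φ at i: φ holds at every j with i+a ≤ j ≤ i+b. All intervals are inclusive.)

Evaluate at each i in [0,5]:
  i=0: ✗ (fails at j=2)
  i=1: ✗ (fails at j=3)
  i=2: ✗ (fails at j=5)
  i=3: ✗ (fails at j=5)
  i=4: ✗ (fails at j=6)
  i=5: ✗ (fails at j=8)

none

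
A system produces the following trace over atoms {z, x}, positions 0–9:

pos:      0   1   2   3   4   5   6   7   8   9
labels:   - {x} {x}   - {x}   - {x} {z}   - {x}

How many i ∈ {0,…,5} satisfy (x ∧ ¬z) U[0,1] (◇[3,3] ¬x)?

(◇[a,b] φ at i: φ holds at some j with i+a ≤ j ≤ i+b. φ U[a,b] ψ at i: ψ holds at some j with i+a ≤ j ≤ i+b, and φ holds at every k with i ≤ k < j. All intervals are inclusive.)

5

Evaluate at each i in [0,5]:
  i=0: ✓ (rhs at j=0)
  i=1: ✓ (rhs at j=2; lhs holds on [1,1])
  i=2: ✓ (rhs at j=2)
  i=3: ✗ (lhs fails at k=3 before rhs at j=4)
  i=4: ✓ (rhs at j=4)
  i=5: ✓ (rhs at j=5)
Positions where it holds: {0, 1, 2, 4, 5} → 5.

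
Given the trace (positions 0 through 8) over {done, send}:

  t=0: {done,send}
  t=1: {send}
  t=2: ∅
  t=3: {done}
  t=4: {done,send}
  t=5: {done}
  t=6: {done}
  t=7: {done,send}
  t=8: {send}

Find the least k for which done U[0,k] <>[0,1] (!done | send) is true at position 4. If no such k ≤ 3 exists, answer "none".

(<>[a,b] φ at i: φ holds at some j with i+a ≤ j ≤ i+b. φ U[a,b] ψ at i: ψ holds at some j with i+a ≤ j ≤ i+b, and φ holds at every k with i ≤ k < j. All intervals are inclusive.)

Need earliest j ≥ 4 with <>[0,1] (!done | send), and done at every k in [4,j-1].
  j=4: rhs holds (empty prefix). k = 0.

0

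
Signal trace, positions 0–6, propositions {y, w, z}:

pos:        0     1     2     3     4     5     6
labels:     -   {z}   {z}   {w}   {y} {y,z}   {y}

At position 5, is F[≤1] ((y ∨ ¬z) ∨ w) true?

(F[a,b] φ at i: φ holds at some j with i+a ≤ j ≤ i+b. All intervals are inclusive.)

Check ((y ∨ ¬z) ∨ w) at each j in [5,6]:
  j=5: true
  j=6: true
Found at j=5 → formula holds.

Holds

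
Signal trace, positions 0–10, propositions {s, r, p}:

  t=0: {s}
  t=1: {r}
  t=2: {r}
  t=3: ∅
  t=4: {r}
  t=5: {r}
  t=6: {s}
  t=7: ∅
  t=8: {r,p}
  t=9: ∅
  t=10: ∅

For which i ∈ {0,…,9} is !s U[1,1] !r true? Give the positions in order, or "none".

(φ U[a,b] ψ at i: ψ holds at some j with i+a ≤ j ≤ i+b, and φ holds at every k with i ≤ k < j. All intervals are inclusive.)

2, 5, 8, 9

Evaluate at each i in [0,9]:
  i=0: ✗ (no rhs in [1,1])
  i=1: ✗ (no rhs in [2,2])
  i=2: ✓ (rhs at j=3; lhs holds on [2,2])
  i=3: ✗ (no rhs in [4,4])
  i=4: ✗ (no rhs in [5,5])
  i=5: ✓ (rhs at j=6; lhs holds on [5,5])
  i=6: ✗ (lhs fails at k=6 before rhs at j=7)
  i=7: ✗ (no rhs in [8,8])
  i=8: ✓ (rhs at j=9; lhs holds on [8,8])
  i=9: ✓ (rhs at j=10; lhs holds on [9,9])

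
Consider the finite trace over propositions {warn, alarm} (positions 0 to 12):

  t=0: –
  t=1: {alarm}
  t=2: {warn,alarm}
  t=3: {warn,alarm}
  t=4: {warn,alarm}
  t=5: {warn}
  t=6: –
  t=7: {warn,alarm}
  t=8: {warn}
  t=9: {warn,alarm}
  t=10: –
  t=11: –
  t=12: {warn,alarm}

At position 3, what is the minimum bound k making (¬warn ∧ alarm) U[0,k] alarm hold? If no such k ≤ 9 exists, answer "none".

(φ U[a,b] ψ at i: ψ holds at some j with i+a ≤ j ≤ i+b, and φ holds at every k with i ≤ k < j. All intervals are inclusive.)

Need earliest j ≥ 3 with alarm, and (¬warn ∧ alarm) at every k in [3,j-1].
  j=3: rhs holds (empty prefix). k = 0.

0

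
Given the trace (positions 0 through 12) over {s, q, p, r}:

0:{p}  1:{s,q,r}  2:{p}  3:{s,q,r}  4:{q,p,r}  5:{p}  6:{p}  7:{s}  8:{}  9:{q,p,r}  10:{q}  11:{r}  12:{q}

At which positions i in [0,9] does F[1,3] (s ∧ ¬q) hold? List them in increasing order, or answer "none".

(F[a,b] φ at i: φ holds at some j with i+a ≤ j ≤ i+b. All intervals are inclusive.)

4, 5, 6

Evaluate at each i in [0,9]:
  i=0: ✗ (none in [1,3])
  i=1: ✗ (none in [2,4])
  i=2: ✗ (none in [3,5])
  i=3: ✗ (none in [4,6])
  i=4: ✓ (witness j=7)
  i=5: ✓ (witness j=7)
  i=6: ✓ (witness j=7)
  i=7: ✗ (none in [8,10])
  i=8: ✗ (none in [9,11])
  i=9: ✗ (none in [10,12])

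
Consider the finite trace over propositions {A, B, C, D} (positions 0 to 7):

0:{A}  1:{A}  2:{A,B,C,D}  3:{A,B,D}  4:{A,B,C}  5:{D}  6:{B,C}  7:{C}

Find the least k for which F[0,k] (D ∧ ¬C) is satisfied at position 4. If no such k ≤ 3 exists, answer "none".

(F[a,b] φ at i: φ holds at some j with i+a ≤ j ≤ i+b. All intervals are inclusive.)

Scan j = 4,5,… for (D ∧ ¬C):
  j=4: fails
  j=5: holds
First hit at j=5, so smallest k = 5-4 = 1.

1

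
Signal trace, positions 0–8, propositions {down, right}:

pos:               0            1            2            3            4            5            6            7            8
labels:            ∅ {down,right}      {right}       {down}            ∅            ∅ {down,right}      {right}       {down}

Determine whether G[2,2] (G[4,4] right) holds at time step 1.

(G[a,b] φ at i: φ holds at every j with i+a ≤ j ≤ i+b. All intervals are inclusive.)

Holds

Check G[4,4] right at every j in [3,3]:
  j=3: holds on [7,7]
All positions satisfy it → formula holds.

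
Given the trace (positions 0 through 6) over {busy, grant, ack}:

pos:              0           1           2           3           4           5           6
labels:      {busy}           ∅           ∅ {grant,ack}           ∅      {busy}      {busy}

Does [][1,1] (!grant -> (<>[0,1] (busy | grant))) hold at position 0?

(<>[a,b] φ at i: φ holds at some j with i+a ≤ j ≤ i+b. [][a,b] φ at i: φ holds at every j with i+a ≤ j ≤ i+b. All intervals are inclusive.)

False

Check (!grant -> (<>[0,1] (busy | grant))) at every j in [1,1]:
  j=1: antecedent true; consequent fails (none in [1,2]) → ✗
Fails at j=1 → formula fails.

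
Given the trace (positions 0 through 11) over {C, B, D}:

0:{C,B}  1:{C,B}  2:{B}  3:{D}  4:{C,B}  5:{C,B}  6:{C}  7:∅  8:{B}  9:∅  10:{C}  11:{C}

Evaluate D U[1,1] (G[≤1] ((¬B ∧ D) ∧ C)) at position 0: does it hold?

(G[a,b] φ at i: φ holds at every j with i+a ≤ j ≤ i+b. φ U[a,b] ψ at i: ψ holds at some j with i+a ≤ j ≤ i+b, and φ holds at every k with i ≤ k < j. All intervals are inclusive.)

Need some j in [1,1] with G[≤1] ((¬B ∧ D) ∧ C), and D at every k in [0,j-1].
  j=1: G[≤1] ((¬B ∧ D) ∧ C) — fails at 1.
No j in the window works → until fails.

No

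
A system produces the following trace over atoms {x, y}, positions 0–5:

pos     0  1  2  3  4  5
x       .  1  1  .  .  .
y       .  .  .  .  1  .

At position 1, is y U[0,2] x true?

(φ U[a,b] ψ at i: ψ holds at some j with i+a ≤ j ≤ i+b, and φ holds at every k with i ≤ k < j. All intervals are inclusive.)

Need some j in [1,3] with x, and y at every k in [1,j-1].
  j=1: x holds; no prefix to check → satisfied.

Yes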